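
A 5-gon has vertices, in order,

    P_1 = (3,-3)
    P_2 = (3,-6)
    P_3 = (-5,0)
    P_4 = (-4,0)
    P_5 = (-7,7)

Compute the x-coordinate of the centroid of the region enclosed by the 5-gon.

Apply the shoelace formula. First the cross-terms c_i = x_i·y_{i+1} − x_{i+1}·y_i:
  -9, -30, 0, -28, 0  ⇒  2A = -67, A = -33.5.
Then Σ (x_i + x_{i+1})·c_i = 314, so x̄ = 314 / (6·(-33.5)) = -314/201.

-314/201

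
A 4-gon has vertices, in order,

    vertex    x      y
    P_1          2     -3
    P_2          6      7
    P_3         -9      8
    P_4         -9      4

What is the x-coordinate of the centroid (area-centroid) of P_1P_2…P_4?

Apply the surveyor's formula. First the cross-terms c_i = x_i·y_{i+1} − x_{i+1}·y_i:
  32, 111, 36, 19  ⇒  2A = 198, A = 99.
Then Σ (x_i + x_{i+1})·c_i = -858, so x̄ = -858 / (6·99) = -13/9.

-13/9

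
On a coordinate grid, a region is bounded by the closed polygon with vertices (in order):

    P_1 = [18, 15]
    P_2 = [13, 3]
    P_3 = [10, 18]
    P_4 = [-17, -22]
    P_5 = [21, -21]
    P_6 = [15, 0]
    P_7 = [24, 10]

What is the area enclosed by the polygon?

806.5

Apply the shoelace formula: 2A = Σ (x_i·y_{i+1} − x_{i+1}·y_i), indices taken mod 7.
Σ = (-141) + (204) + (86) + (819) + (315) + (150) + (180) = 1613
Area = |Σ|/2 = 806.5.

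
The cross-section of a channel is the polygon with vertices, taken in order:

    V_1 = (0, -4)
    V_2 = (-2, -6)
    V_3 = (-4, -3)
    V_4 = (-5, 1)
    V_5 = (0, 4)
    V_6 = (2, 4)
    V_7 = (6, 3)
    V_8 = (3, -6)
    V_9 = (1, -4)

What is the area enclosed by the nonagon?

Apply Gauss's area formula: 2A = Σ (x_i·y_{i+1} − x_{i+1}·y_i), indices taken mod 9.
Σ = (-8) + (-18) + (-19) + (-20) + (-8) + (-18) + (-45) + (-6) + (-4) = -146
Area = |Σ|/2 = 73.

73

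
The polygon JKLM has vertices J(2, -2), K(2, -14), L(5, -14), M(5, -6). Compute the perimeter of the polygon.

28

|JK| = √((0)² + (-12)²) = √144 = 12
|KL| = √((3)² + (0)²) = √9 = 3
|LM| = √((0)² + (8)²) = √64 = 8
|MJ| = √((-3)² + (4)²) = √25 = 5
Perimeter = 12 + 3 + 8 + 5 = 28.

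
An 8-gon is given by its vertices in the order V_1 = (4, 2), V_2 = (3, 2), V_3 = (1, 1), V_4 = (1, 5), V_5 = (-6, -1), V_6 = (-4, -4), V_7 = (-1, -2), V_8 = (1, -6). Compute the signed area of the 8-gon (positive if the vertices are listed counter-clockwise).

Apply the shoelace formula: 2A = Σ (x_i·y_{i+1} − x_{i+1}·y_i), indices taken mod 8.
V_1→V_2: (4)(2) − (3)(2) = 2
V_2→V_3: (3)(1) − (1)(2) = 1
V_3→V_4: (1)(5) − (1)(1) = 4
V_4→V_5: (1)(-1) − (-6)(5) = 29
V_5→V_6: (-6)(-4) − (-4)(-1) = 20
V_6→V_7: (-4)(-2) − (-1)(-4) = 4
V_7→V_8: (-1)(-6) − (1)(-2) = 8
V_8→V_1: (1)(2) − (4)(-6) = 26
Σ = 94
Signed area = Σ/2 = 47 (positive ⇒ counter-clockwise traversal).

47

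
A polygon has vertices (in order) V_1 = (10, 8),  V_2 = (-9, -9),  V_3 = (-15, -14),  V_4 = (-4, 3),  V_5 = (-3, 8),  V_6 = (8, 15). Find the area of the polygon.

Apply the surveyor's formula: 2A = Σ (x_i·y_{i+1} − x_{i+1}·y_i), indices taken mod 6.
Cross-terms: -18, -9, -101, -23, -109, -86  ⇒  Σ = -346
Area = |Σ|/2 = 173.

173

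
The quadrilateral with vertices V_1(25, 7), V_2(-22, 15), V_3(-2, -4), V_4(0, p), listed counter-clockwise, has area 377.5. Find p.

The doubled signed area Σ (x_i y_{i+1} − x_{i+1} y_i) is linear in p.
With p=0 it equals 647; the coefficient of p is -27 (from the two edges through V_4).
So -27·p + 647 = 2·377.5 = 755 ⇒ p = -4.

-4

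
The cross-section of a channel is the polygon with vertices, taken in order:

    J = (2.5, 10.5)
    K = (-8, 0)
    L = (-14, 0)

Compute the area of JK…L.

Σ = (84) + (0) + (-147) = -63
Area = |Σ|/2 = 31.5.

31.5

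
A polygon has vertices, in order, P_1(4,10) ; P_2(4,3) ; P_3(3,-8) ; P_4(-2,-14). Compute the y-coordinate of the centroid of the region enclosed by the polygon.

-139/39

Apply the shoelace formula. First the cross-terms c_i = x_i·y_{i+1} − x_{i+1}·y_i:
  -28, -41, -58, 36  ⇒  2A = -91, A = -45.5.
Then Σ (y_i + y_{i+1})·c_i = 973, so ȳ = 973 / (6·(-45.5)) = -139/39.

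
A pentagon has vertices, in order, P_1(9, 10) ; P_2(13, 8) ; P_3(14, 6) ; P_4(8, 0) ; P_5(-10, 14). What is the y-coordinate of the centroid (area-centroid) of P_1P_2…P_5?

944/127

Apply the shoelace (surveyor's) formula. First the cross-terms c_i = x_i·y_{i+1} − x_{i+1}·y_i:
  -58, -34, -48, 112, -226  ⇒  2A = -254, A = -127.
Then Σ (y_i + y_{i+1})·c_i = -5664, so ȳ = -5664 / (6·(-127)) = 944/127.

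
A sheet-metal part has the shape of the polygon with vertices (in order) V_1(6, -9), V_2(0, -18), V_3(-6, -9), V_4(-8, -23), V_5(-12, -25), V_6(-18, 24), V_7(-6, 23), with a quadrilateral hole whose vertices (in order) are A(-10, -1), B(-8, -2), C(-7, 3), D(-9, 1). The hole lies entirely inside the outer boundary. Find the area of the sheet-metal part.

Outer boundary:
Σ = (-108) + (-108) + (66) + (-76) + (-738) + (-270) + (-84) = -1318
Area = |Σ|/2 = 659.
Hole:
Apply the surveyor's formula: 2A = Σ (x_i·y_{i+1} − x_{i+1}·y_i), indices taken mod 4.
A→B: (-10)(-2) − (-8)(-1) = 12
B→C: (-8)(3) − (-7)(-2) = -38
C→D: (-7)(1) − (-9)(3) = 20
D→A: (-9)(-1) − (-10)(1) = 19
Σ = 13
Area = |Σ|/2 = 6.5.
Net area = 659 − 6.5 = 652.5.

652.5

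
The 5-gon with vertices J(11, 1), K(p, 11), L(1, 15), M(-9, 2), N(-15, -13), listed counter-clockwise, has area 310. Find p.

The doubled signed area Σ (x_i y_{i+1} − x_{i+1} y_i) is linear in p.
With p=0 it equals 522; the coefficient of p is 14 (from the two edges through K).
So 14·p + 522 = 2·310 = 620 ⇒ p = 7.

7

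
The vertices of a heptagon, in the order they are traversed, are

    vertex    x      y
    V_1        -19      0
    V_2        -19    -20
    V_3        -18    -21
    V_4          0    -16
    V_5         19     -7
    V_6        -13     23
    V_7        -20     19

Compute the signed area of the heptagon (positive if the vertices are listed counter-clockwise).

Σ = (380) + (39) + (288) + (304) + (346) + (213) + (361) = 1931
Signed area = Σ/2 = 965.5 (positive ⇒ counter-clockwise traversal).

965.5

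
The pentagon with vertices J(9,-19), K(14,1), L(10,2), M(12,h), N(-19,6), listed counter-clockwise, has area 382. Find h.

4

Write out the shoelace sum; only the two edges meeting at M involve h:
2·Area = [(10·h − 12·2) + (12·6 − (-19)·h)] + 600
       = 29·h + 648 = 764
⇒ h = 4.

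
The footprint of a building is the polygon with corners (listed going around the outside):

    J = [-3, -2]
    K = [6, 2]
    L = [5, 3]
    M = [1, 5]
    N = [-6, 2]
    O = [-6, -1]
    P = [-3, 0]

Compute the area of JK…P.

Apply the surveyor's formula: 2A = Σ (x_i·y_{i+1} − x_{i+1}·y_i), indices taken mod 7.
Σ = (6) + (8) + (22) + (32) + (18) + (-3) + (6) = 89
Area = |Σ|/2 = 44.5.

44.5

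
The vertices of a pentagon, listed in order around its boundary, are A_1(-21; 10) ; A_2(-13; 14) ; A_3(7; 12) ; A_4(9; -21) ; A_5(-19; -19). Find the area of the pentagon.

916

A_1→A_2: (-21)(14) − (-13)(10) = -164
A_2→A_3: (-13)(12) − (7)(14) = -254
A_3→A_4: (7)(-21) − (9)(12) = -255
A_4→A_5: (9)(-19) − (-19)(-21) = -570
A_5→A_1: (-19)(10) − (-21)(-19) = -589
Σ = -1832
Area = |Σ|/2 = 916.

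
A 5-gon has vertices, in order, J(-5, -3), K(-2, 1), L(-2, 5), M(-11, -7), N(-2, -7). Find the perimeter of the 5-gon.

38

|JK| = √((3)² + (4)²) = √25 = 5
|KL| = √((0)² + (4)²) = √16 = 4
|LM| = √((-9)² + (-12)²) = √225 = 15
|MN| = √((9)² + (0)²) = √81 = 9
|NJ| = √((-3)² + (4)²) = √25 = 5
Perimeter = 5 + 4 + 15 + 9 + 5 = 38.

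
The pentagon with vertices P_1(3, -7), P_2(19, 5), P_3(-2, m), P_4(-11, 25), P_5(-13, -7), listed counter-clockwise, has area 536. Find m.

15

Write out the shoelace sum; only the two edges meeting at P_3 involve m:
2·Area = [(19·m − (-2)·5) + ((-2)·25 − (-11)·m)] + 662
       = 30·m + 622 = 1072
⇒ m = 15.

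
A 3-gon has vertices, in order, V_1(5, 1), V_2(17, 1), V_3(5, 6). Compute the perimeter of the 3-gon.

30

|V_1V_2| = √((12)² + (0)²) = √144 = 12
|V_2V_3| = √((-12)² + (5)²) = √169 = 13
|V_3V_1| = √((0)² + (-5)²) = √25 = 5
Perimeter = 12 + 13 + 5 = 30.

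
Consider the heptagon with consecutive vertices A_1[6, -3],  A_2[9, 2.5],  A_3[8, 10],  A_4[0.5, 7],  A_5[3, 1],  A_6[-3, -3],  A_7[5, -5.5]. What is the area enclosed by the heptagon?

93

Apply the shoelace (surveyor's) formula: 2A = Σ (x_i·y_{i+1} − x_{i+1}·y_i), indices taken mod 7.
Cross-terms: 42, 70, 51, -20.5, -6, 31.5, 18  ⇒  Σ = 186
Area = |Σ|/2 = 93.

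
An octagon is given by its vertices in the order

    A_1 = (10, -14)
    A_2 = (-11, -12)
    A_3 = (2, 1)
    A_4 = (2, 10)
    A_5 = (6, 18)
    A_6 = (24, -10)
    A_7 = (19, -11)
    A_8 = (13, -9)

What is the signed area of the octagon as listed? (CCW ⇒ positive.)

Apply the shoelace formula: 2A = Σ (x_i·y_{i+1} − x_{i+1}·y_i), indices taken mod 8.
Cross-terms: -274, 13, 18, -24, -492, -74, -28, -92  ⇒  Σ = -953
Signed area = Σ/2 = -476.5 (negative ⇒ clockwise traversal).

-476.5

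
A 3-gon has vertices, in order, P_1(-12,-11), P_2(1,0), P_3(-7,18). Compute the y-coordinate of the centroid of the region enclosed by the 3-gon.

7/3

Apply the shoelace (surveyor's) formula. First the cross-terms c_i = x_i·y_{i+1} − x_{i+1}·y_i:
  11, 18, 293  ⇒  2A = 322, A = 161.
Then Σ (y_i + y_{i+1})·c_i = 2254, so ȳ = 2254 / (6·161) = 7/3.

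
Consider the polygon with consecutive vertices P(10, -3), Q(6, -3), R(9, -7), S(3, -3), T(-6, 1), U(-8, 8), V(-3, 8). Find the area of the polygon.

Cross-terms: -12, -15, -6, -15, -40, -40, -71  ⇒  Σ = -199
Area = |Σ|/2 = 99.5.

99.5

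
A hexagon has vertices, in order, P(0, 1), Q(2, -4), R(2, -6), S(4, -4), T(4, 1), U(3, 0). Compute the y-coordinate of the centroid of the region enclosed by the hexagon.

Apply the surveyor's formula. First the cross-terms c_i = x_i·y_{i+1} − x_{i+1}·y_i:
  -2, -4, 16, 20, -3, 3  ⇒  2A = 30, A = 15.
Then Σ (y_i + y_{i+1})·c_i = -174, so ȳ = -174 / (6·15) = -29/15.

-29/15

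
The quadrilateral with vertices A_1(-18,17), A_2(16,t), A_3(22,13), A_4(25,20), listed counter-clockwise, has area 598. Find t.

The doubled signed area Σ (x_i y_{i+1} − x_{i+1} y_i) is linear in t.
With t=0 it equals 836; the coefficient of t is -40 (from the two edges through A_2).
So -40·t + 836 = 2·598 = 1196 ⇒ t = -9.

-9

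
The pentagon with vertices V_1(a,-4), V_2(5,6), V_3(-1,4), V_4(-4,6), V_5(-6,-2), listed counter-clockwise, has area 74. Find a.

The doubled signed area Σ (x_i y_{i+1} − x_{i+1} y_i) is linear in a.
With a=0 it equals 124; the coefficient of a is 8 (from the two edges through V_1).
So 8·a + 124 = 2·74 = 148 ⇒ a = 3.

3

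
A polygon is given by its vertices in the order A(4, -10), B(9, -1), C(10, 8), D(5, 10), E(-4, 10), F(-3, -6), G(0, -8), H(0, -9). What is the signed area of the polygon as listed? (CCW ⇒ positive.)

216

Apply Gauss's area formula: 2A = Σ (x_i·y_{i+1} − x_{i+1}·y_i), indices taken mod 8.
Σ = (86) + (82) + (60) + (90) + (54) + (24) + (0) + (36) = 432
Signed area = Σ/2 = 216 (positive ⇒ counter-clockwise traversal).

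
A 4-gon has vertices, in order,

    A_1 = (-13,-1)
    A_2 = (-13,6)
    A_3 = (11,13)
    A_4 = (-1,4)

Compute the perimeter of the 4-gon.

|A_1A_2| = √((0)² + (7)²) = √49 = 7
|A_2A_3| = √((24)² + (7)²) = √625 = 25
|A_3A_4| = √((-12)² + (-9)²) = √225 = 15
|A_4A_1| = √((-12)² + (-5)²) = √169 = 13
Perimeter = 7 + 25 + 15 + 13 = 60.

60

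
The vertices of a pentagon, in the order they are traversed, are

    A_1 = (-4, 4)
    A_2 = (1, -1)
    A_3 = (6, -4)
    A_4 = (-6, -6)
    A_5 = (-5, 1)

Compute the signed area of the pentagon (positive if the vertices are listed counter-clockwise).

Apply Gauss's area formula: 2A = Σ (x_i·y_{i+1} − x_{i+1}·y_i), indices taken mod 5.
A_1→A_2: (-4)(-1) − (1)(4) = 0
A_2→A_3: (1)(-4) − (6)(-1) = 2
A_3→A_4: (6)(-6) − (-6)(-4) = -60
A_4→A_5: (-6)(1) − (-5)(-6) = -36
A_5→A_1: (-5)(4) − (-4)(1) = -16
Σ = -110
Signed area = Σ/2 = -55 (negative ⇒ clockwise traversal).

-55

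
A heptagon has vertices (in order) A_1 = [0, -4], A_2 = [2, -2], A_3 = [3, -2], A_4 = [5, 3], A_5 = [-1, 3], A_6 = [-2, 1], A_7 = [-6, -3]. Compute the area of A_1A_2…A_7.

44

Apply Gauss's area formula: 2A = Σ (x_i·y_{i+1} − x_{i+1}·y_i), indices taken mod 7.
Cross-terms: 8, 2, 19, 18, 5, 12, 24  ⇒  Σ = 88
Area = |Σ|/2 = 44.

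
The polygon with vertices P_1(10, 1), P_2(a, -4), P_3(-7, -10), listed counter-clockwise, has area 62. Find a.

The doubled signed area Σ (x_i y_{i+1} − x_{i+1} y_i) is linear in a.
With a=0 it equals 25; the coefficient of a is -11 (from the two edges through P_2).
So -11·a + 25 = 2·62 = 124 ⇒ a = -9.

-9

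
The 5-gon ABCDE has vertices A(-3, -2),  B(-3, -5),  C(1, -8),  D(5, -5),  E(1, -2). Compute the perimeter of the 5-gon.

|AB| = √((0)² + (-3)²) = √9 = 3
|BC| = √((4)² + (-3)²) = √25 = 5
|CD| = √((4)² + (3)²) = √25 = 5
|DE| = √((-4)² + (3)²) = √25 = 5
|EA| = √((-4)² + (0)²) = √16 = 4
Perimeter = 3 + 5 + 5 + 5 + 4 = 22.

22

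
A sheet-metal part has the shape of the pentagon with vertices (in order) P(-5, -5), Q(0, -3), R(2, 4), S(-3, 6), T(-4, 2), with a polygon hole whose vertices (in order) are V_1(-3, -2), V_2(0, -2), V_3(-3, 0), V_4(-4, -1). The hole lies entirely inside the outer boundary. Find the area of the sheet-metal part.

Outer boundary:
Apply the surveyor's formula: 2A = Σ (x_i·y_{i+1} − x_{i+1}·y_i), indices taken mod 5.
Σ = (15) + (6) + (24) + (18) + (30) = 93
Area = |Σ|/2 = 46.5.
Hole:
Apply the surveyor's formula: 2A = Σ (x_i·y_{i+1} − x_{i+1}·y_i), indices taken mod 4.
Σ = (6) + (-6) + (3) + (5) = 8
Area = |Σ|/2 = 4.
Net area = 46.5 − 4 = 42.5.

42.5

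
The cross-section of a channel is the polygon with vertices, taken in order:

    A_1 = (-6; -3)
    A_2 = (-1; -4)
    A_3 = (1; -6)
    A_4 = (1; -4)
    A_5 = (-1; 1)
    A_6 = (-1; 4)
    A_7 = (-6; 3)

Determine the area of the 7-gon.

42

Apply the surveyor's formula: 2A = Σ (x_i·y_{i+1} − x_{i+1}·y_i), indices taken mod 7.
Σ = (21) + (10) + (2) + (-3) + (-3) + (21) + (36) = 84
Area = |Σ|/2 = 42.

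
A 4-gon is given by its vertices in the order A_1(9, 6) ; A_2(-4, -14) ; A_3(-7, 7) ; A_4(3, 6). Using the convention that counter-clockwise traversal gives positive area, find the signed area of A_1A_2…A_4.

-163.5

Σ = (-102) + (-126) + (-63) + (-36) = -327
Signed area = Σ/2 = -163.5 (negative ⇒ clockwise traversal).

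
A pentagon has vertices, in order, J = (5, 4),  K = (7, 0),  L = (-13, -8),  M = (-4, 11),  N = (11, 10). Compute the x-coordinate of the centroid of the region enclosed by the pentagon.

-292/213

Apply the shoelace formula. First the cross-terms c_i = x_i·y_{i+1} − x_{i+1}·y_i:
  -28, -56, -175, -161, -6  ⇒  2A = -426, A = -213.
Then Σ (x_i + x_{i+1})·c_i = 1752, so x̄ = 1752 / (6·(-213)) = -292/213.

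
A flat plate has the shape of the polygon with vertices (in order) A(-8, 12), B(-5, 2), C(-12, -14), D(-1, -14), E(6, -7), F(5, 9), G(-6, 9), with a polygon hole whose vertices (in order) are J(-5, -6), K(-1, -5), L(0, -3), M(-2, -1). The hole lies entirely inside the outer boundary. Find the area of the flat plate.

Outer boundary:
Apply the shoelace formula: 2A = Σ (x_i·y_{i+1} − x_{i+1}·y_i), indices taken mod 7.
Σ = (44) + (94) + (154) + (91) + (89) + (99) + (0) = 571
Area = |Σ|/2 = 285.5.
Hole:
Apply the surveyor's formula: 2A = Σ (x_i·y_{i+1} − x_{i+1}·y_i), indices taken mod 4.
J→K: (-5)(-5) − (-1)(-6) = 19
K→L: (-1)(-3) − (0)(-5) = 3
L→M: (0)(-1) − (-2)(-3) = -6
M→J: (-2)(-6) − (-5)(-1) = 7
Σ = 23
Area = |Σ|/2 = 11.5.
Net area = 285.5 − 11.5 = 274.

274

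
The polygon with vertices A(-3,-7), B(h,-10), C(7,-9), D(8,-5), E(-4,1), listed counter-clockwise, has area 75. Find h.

3

Write out the shoelace sum; only the two edges meeting at B involve h:
2·Area = [((-3)·(-10) − h·(-7)) + (h·(-9) − 7·(-10))] + 56
       = -2·h + 156 = 150
⇒ h = 3.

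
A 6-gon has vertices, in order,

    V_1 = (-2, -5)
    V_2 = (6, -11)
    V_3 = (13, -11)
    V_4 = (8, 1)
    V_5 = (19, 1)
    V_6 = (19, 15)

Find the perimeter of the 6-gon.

84

|V_1V_2| = √((8)² + (-6)²) = √100 = 10
|V_2V_3| = √((7)² + (0)²) = √49 = 7
|V_3V_4| = √((-5)² + (12)²) = √169 = 13
|V_4V_5| = √((11)² + (0)²) = √121 = 11
|V_5V_6| = √((0)² + (14)²) = √196 = 14
|V_6V_1| = √((-21)² + (-20)²) = √841 = 29
Perimeter = 10 + 7 + 13 + 11 + 14 + 29 = 84.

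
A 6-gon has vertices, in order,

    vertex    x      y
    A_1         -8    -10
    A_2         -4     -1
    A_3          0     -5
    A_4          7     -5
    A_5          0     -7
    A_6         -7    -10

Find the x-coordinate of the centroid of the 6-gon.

Apply the shoelace formula. First the cross-terms c_i = x_i·y_{i+1} − x_{i+1}·y_i:
  -32, 20, 35, -49, -49, -10  ⇒  2A = -85, A = -42.5.
Then Σ (x_i + x_{i+1})·c_i = 699, so x̄ = 699 / (6·(-42.5)) = -233/85.

-233/85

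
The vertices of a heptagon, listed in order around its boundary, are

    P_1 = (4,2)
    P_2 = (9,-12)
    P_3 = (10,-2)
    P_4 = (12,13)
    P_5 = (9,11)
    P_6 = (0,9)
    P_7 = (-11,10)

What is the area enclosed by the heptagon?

Σ = (-66) + (102) + (154) + (15) + (81) + (99) + (-62) = 323
Area = |Σ|/2 = 161.5.

161.5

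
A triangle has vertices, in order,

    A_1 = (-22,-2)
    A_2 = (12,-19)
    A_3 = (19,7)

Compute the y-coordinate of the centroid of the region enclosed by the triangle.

-14/3

Apply the shoelace (surveyor's) formula. First the cross-terms c_i = x_i·y_{i+1} − x_{i+1}·y_i:
  442, 445, 116  ⇒  2A = 1003, A = 501.5.
Then Σ (y_i + y_{i+1})·c_i = -14042, so ȳ = -14042 / (6·501.5) = -14/3.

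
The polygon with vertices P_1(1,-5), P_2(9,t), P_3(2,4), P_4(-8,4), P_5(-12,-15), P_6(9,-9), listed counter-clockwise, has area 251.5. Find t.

-7

The doubled signed area Σ (x_i y_{i+1} − x_{i+1} y_i) is linear in t.
With t=0 it equals 496; the coefficient of t is -1 (from the two edges through P_2).
So -1·t + 496 = 2·251.5 = 503 ⇒ t = -7.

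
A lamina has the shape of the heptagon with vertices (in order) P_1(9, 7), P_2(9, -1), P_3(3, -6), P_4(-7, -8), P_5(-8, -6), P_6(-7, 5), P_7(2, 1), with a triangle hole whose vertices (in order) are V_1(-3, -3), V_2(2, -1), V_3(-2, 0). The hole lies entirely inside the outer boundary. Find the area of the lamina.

146

Outer boundary:
Apply Gauss's area formula: 2A = Σ (x_i·y_{i+1} − x_{i+1}·y_i), indices taken mod 7.
Σ = (-72) + (-51) + (-66) + (-22) + (-82) + (-17) + (5) = -305
Area = |Σ|/2 = 152.5.
Hole:
Apply the shoelace formula: 2A = Σ (x_i·y_{i+1} − x_{i+1}·y_i), indices taken mod 3.
Σ = (9) + (-2) + (6) = 13
Area = |Σ|/2 = 6.5.
Net area = 152.5 − 6.5 = 146.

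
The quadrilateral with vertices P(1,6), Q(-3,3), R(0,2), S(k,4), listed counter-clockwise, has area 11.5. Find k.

3

Write out the shoelace sum; only the two edges meeting at S involve k:
2·Area = [(0·4 − k·2) + (k·6 − 1·4)] + 15
       = 4·k + 11 = 23
⇒ k = 3.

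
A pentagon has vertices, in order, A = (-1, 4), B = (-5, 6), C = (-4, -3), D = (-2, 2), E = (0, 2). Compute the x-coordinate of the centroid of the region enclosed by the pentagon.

Apply the surveyor's formula. First the cross-terms c_i = x_i·y_{i+1} − x_{i+1}·y_i:
  14, 39, -14, -4, 2  ⇒  2A = 37, A = 18.5.
Then Σ (x_i + x_{i+1})·c_i = -345, so x̄ = -345 / (6·18.5) = -115/37.

-115/37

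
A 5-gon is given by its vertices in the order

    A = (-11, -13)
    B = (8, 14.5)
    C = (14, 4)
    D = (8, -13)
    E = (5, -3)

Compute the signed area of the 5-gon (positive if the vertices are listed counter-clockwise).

-248.75

Apply the shoelace (surveyor's) formula: 2A = Σ (x_i·y_{i+1} − x_{i+1}·y_i), indices taken mod 5.
A→B: (-11)(14.5) − (8)(-13) = -55.5
B→C: (8)(4) − (14)(14.5) = -171
C→D: (14)(-13) − (8)(4) = -214
D→E: (8)(-3) − (5)(-13) = 41
E→A: (5)(-13) − (-11)(-3) = -98
Σ = -497.5
Signed area = Σ/2 = -248.75 (negative ⇒ clockwise traversal).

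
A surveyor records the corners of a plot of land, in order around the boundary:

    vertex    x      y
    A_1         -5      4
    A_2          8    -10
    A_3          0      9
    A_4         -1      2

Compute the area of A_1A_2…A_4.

Cross-terms: 18, 72, 9, 6  ⇒  Σ = 105
Area = |Σ|/2 = 52.5.

52.5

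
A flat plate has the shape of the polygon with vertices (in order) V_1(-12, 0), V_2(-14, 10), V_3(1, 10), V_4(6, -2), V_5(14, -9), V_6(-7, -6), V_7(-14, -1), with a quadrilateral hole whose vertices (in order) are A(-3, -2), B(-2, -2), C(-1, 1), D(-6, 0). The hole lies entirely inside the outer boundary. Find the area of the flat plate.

289

Outer boundary:
Apply the shoelace formula: 2A = Σ (x_i·y_{i+1} − x_{i+1}·y_i), indices taken mod 7.
Σ = (-120) + (-150) + (-62) + (-26) + (-147) + (-77) + (-12) = -594
Area = |Σ|/2 = 297.
Hole:
Cross-terms: 2, -4, 6, 12  ⇒  Σ = 16
Area = |Σ|/2 = 8.
Net area = 297 − 8 = 289.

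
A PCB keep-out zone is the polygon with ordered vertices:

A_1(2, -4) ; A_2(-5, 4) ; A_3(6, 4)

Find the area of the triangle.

Σ = (-12) + (-44) + (-32) = -88
Area = |Σ|/2 = 44.

44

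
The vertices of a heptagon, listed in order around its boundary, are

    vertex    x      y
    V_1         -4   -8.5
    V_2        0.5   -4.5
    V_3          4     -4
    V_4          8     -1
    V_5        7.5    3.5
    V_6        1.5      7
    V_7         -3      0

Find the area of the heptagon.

97.75

Apply the shoelace (surveyor's) formula: 2A = Σ (x_i·y_{i+1} − x_{i+1}·y_i), indices taken mod 7.
Cross-terms: 22.25, 16, 28, 35.5, 47.25, 21, 25.5  ⇒  Σ = 195.5
Area = |Σ|/2 = 97.75.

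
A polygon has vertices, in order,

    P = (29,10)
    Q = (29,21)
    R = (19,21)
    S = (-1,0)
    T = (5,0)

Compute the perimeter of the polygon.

|PQ| = √((0)² + (11)²) = √121 = 11
|QR| = √((-10)² + (0)²) = √100 = 10
|RS| = √((-20)² + (-21)²) = √841 = 29
|ST| = √((6)² + (0)²) = √36 = 6
|TP| = √((24)² + (10)²) = √676 = 26
Perimeter = 11 + 10 + 29 + 6 + 26 = 82.

82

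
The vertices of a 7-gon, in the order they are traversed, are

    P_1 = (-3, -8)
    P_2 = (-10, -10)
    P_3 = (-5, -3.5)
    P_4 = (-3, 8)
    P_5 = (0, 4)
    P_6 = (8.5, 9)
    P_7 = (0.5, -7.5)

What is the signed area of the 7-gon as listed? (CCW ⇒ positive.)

-128.125

Σ = (-50) + (-15) + (-50.5) + (-12) + (-34) + (-68.25) + (-26.5) = -256.25
Signed area = Σ/2 = -128.125 (negative ⇒ clockwise traversal).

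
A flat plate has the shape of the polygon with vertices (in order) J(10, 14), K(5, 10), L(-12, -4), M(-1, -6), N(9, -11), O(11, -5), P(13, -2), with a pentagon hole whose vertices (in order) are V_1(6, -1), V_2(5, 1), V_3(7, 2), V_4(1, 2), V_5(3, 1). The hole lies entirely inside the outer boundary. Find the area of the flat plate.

286

Outer boundary:
J→K: (10)(10) − (5)(14) = 30
K→L: (5)(-4) − (-12)(10) = 100
L→M: (-12)(-6) − (-1)(-4) = 68
M→N: (-1)(-11) − (9)(-6) = 65
N→O: (9)(-5) − (11)(-11) = 76
O→P: (11)(-2) − (13)(-5) = 43
P→J: (13)(14) − (10)(-2) = 202
Σ = 584
Area = |Σ|/2 = 292.
Hole:
Apply the shoelace formula: 2A = Σ (x_i·y_{i+1} − x_{i+1}·y_i), indices taken mod 5.
Cross-terms: 11, 3, 12, -5, -9  ⇒  Σ = 12
Area = |Σ|/2 = 6.
Net area = 292 − 6 = 286.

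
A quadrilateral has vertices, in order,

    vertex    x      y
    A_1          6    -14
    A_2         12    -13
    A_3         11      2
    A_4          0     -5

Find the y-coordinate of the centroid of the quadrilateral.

-584/87

Apply the surveyor's formula. First the cross-terms c_i = x_i·y_{i+1} − x_{i+1}·y_i:
  90, 167, -55, 30  ⇒  2A = 232, A = 116.
Then Σ (y_i + y_{i+1})·c_i = -4672, so ȳ = -4672 / (6·116) = -584/87.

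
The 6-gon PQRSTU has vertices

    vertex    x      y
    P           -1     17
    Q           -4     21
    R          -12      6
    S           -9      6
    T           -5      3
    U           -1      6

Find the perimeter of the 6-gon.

46

|PQ| = √((-3)² + (4)²) = √25 = 5
|QR| = √((-8)² + (-15)²) = √289 = 17
|RS| = √((3)² + (0)²) = √9 = 3
|ST| = √((4)² + (-3)²) = √25 = 5
|TU| = √((4)² + (3)²) = √25 = 5
|UP| = √((0)² + (11)²) = √121 = 11
Perimeter = 5 + 17 + 3 + 5 + 5 + 11 = 46.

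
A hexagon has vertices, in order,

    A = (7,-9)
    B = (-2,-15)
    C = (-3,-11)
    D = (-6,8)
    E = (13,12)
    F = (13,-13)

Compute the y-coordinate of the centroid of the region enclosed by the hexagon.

-57/109

Apply the shoelace formula. First the cross-terms c_i = x_i·y_{i+1} − x_{i+1}·y_i:
  -123, -23, -90, -176, -325, -26  ⇒  2A = -763, A = -381.5.
Then Σ (y_i + y_{i+1})·c_i = 1197, so ȳ = 1197 / (6·(-381.5)) = -57/109.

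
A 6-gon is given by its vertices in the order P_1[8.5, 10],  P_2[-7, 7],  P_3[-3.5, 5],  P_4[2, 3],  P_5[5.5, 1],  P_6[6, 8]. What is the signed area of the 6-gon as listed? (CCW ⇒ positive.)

57

Σ = (129.5) + (-10.5) + (-20.5) + (-14.5) + (38) + (-8) = 114
Signed area = Σ/2 = 57 (positive ⇒ counter-clockwise traversal).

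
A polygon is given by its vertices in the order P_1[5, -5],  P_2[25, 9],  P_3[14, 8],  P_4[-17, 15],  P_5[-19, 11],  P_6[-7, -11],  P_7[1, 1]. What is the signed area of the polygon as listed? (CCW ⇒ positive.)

484

Apply the shoelace formula: 2A = Σ (x_i·y_{i+1} − x_{i+1}·y_i), indices taken mod 7.
Σ = (170) + (74) + (346) + (98) + (286) + (4) + (-10) = 968
Signed area = Σ/2 = 484 (positive ⇒ counter-clockwise traversal).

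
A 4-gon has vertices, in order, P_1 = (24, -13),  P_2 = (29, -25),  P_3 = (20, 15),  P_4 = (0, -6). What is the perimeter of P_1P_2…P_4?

108

|P_1P_2| = √((5)² + (-12)²) = √169 = 13
|P_2P_3| = √((-9)² + (40)²) = √1681 = 41
|P_3P_4| = √((-20)² + (-21)²) = √841 = 29
|P_4P_1| = √((24)² + (-7)²) = √625 = 25
Perimeter = 13 + 41 + 29 + 25 = 108.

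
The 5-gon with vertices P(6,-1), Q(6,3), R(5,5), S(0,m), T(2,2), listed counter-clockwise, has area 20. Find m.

The doubled signed area Σ (x_i y_{i+1} − x_{i+1} y_i) is linear in m.
With m=0 it equals 25; the coefficient of m is 3 (from the two edges through S).
So 3·m + 25 = 2·20 = 40 ⇒ m = 5.

5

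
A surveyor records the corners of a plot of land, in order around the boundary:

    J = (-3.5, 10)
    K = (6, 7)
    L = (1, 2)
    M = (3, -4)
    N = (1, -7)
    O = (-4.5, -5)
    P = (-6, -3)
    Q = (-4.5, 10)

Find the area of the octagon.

121.5

Apply the surveyor's formula: 2A = Σ (x_i·y_{i+1} − x_{i+1}·y_i), indices taken mod 8.
J→K: (-3.5)(7) − (6)(10) = -84.5
K→L: (6)(2) − (1)(7) = 5
L→M: (1)(-4) − (3)(2) = -10
M→N: (3)(-7) − (1)(-4) = -17
N→O: (1)(-5) − (-4.5)(-7) = -36.5
O→P: (-4.5)(-3) − (-6)(-5) = -16.5
P→Q: (-6)(10) − (-4.5)(-3) = -73.5
Q→J: (-4.5)(10) − (-3.5)(10) = -10
Σ = -243
Area = |Σ|/2 = 121.5.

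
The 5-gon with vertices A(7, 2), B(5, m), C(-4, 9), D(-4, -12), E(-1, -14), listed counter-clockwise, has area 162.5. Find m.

The doubled signed area Σ (x_i y_{i+1} − x_{i+1} y_i) is linear in m.
With m=0 it equals 259; the coefficient of m is 11 (from the two edges through B).
So 11·m + 259 = 2·162.5 = 325 ⇒ m = 6.

6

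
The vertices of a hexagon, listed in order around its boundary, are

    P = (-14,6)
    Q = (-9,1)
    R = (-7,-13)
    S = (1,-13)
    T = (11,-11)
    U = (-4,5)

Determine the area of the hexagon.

Σ = (40) + (124) + (104) + (132) + (11) + (46) = 457
Area = |Σ|/2 = 228.5.

228.5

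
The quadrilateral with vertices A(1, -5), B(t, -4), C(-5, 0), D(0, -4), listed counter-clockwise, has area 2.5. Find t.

Write out the shoelace sum; only the two edges meeting at B involve t:
2·Area = [(1·(-4) − t·(-5)) + (t·0 − (-5)·(-4))] + 24
       = 5·t + 0 = 5
⇒ t = 1.

1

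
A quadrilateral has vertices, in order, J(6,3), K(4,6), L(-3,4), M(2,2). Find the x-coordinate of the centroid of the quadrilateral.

Apply the surveyor's formula. First the cross-terms c_i = x_i·y_{i+1} − x_{i+1}·y_i:
  24, 34, -14, -6  ⇒  2A = 38, A = 19.
Then Σ (x_i + x_{i+1})·c_i = 240, so x̄ = 240 / (6·19) = 40/19.

40/19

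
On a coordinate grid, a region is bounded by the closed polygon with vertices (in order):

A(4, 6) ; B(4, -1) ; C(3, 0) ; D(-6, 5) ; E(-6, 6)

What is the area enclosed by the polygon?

Apply the shoelace formula: 2A = Σ (x_i·y_{i+1} − x_{i+1}·y_i), indices taken mod 5.
Σ = (-28) + (3) + (15) + (-6) + (-60) = -76
Area = |Σ|/2 = 38.

38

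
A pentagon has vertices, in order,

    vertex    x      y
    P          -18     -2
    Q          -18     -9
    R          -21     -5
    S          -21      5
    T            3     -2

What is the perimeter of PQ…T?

|PQ| = √((0)² + (-7)²) = √49 = 7
|QR| = √((-3)² + (4)²) = √25 = 5
|RS| = √((0)² + (10)²) = √100 = 10
|ST| = √((24)² + (-7)²) = √625 = 25
|TP| = √((-21)² + (0)²) = √441 = 21
Perimeter = 7 + 5 + 10 + 25 + 21 = 68.

68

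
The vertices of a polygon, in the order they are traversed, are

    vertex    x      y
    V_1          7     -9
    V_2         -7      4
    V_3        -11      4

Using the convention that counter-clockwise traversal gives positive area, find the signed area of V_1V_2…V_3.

26

Apply Gauss's area formula: 2A = Σ (x_i·y_{i+1} − x_{i+1}·y_i), indices taken mod 3.
Σ = (-35) + (16) + (71) = 52
Signed area = Σ/2 = 26 (positive ⇒ counter-clockwise traversal).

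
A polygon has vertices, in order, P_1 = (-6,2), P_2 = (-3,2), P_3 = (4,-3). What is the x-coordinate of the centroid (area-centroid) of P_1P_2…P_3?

Apply the shoelace (surveyor's) formula. First the cross-terms c_i = x_i·y_{i+1} − x_{i+1}·y_i:
  -6, 1, -10  ⇒  2A = -15, A = -7.5.
Then Σ (x_i + x_{i+1})·c_i = 75, so x̄ = 75 / (6·(-7.5)) = -5/3.

-5/3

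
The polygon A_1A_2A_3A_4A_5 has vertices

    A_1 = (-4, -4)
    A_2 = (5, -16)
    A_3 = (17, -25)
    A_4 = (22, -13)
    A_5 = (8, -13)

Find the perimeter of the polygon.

72

|A_1A_2| = √((9)² + (-12)²) = √225 = 15
|A_2A_3| = √((12)² + (-9)²) = √225 = 15
|A_3A_4| = √((5)² + (12)²) = √169 = 13
|A_4A_5| = √((-14)² + (0)²) = √196 = 14
|A_5A_1| = √((-12)² + (9)²) = √225 = 15
Perimeter = 15 + 15 + 13 + 14 + 15 = 72.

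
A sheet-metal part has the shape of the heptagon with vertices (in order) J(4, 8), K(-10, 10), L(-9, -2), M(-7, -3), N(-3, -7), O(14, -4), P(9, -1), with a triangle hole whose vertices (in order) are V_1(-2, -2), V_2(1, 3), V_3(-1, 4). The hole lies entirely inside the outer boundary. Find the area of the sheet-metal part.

Outer boundary:
Apply Gauss's area formula: 2A = Σ (x_i·y_{i+1} − x_{i+1}·y_i), indices taken mod 7.
Σ = (120) + (110) + (13) + (40) + (110) + (22) + (76) = 491
Area = |Σ|/2 = 245.5.
Hole:
Apply the surveyor's formula: 2A = Σ (x_i·y_{i+1} − x_{i+1}·y_i), indices taken mod 3.
Cross-terms: -4, 7, 10  ⇒  Σ = 13
Area = |Σ|/2 = 6.5.
Net area = 245.5 − 6.5 = 239.

239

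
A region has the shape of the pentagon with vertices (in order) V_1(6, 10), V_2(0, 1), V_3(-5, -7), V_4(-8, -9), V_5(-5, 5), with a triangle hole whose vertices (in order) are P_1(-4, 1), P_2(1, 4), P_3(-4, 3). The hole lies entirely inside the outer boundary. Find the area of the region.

77.5

Outer boundary:
Apply Gauss's area formula: 2A = Σ (x_i·y_{i+1} − x_{i+1}·y_i), indices taken mod 5.
V_1→V_2: (6)(1) − (0)(10) = 6
V_2→V_3: (0)(-7) − (-5)(1) = 5
V_3→V_4: (-5)(-9) − (-8)(-7) = -11
V_4→V_5: (-8)(5) − (-5)(-9) = -85
V_5→V_1: (-5)(10) − (6)(5) = -80
Σ = -165
Area = |Σ|/2 = 82.5.
Hole:
Cross-terms: -17, 19, 8  ⇒  Σ = 10
Area = |Σ|/2 = 5.
Net area = 82.5 − 5 = 77.5.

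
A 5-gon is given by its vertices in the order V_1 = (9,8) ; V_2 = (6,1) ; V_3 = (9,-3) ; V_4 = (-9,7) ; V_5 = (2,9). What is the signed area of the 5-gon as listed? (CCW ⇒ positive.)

-95

Cross-terms: -39, -27, 36, -95, -65  ⇒  Σ = -190
Signed area = Σ/2 = -95 (negative ⇒ clockwise traversal).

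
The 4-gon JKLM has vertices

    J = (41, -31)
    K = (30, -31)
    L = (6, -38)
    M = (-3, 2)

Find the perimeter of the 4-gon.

|JK| = √((-11)² + (0)²) = √121 = 11
|KL| = √((-24)² + (-7)²) = √625 = 25
|LM| = √((-9)² + (40)²) = √1681 = 41
|MJ| = √((44)² + (-33)²) = √3025 = 55
Perimeter = 11 + 25 + 41 + 55 = 132.

132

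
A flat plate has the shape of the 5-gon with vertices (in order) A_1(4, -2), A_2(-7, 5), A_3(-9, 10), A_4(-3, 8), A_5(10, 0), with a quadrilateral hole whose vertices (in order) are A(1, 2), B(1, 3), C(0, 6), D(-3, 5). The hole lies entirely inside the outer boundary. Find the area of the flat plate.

73.5

Outer boundary:
Σ = (6) + (-25) + (-42) + (-80) + (-20) = -161
Area = |Σ|/2 = 80.5.
Hole:
Apply the shoelace (surveyor's) formula: 2A = Σ (x_i·y_{i+1} − x_{i+1}·y_i), indices taken mod 4.
A→B: (1)(3) − (1)(2) = 1
B→C: (1)(6) − (0)(3) = 6
C→D: (0)(5) − (-3)(6) = 18
D→A: (-3)(2) − (1)(5) = -11
Σ = 14
Area = |Σ|/2 = 7.
Net area = 80.5 − 7 = 73.5.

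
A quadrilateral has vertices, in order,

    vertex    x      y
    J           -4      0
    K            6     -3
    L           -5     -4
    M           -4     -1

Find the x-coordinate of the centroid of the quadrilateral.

-58/63

Apply the surveyor's formula. First the cross-terms c_i = x_i·y_{i+1} − x_{i+1}·y_i:
  12, -39, -11, -4  ⇒  2A = -42, A = -21.
Then Σ (x_i + x_{i+1})·c_i = 116, so x̄ = 116 / (6·(-21)) = -58/63.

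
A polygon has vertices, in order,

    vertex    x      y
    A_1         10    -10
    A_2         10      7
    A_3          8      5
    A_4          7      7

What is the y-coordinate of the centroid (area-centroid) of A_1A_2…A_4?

Apply the shoelace (surveyor's) formula. First the cross-terms c_i = x_i·y_{i+1} − x_{i+1}·y_i:
  170, -6, 21, -140  ⇒  2A = 45, A = 22.5.
Then Σ (y_i + y_{i+1})·c_i = 90, so ȳ = 90 / (6·22.5) = 2/3.

2/3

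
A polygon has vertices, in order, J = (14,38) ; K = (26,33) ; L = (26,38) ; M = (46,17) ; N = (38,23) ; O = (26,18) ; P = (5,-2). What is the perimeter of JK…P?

|JK| = √((12)² + (-5)²) = √169 = 13
|KL| = √((0)² + (5)²) = √25 = 5
|LM| = √((20)² + (-21)²) = √841 = 29
|MN| = √((-8)² + (6)²) = √100 = 10
|NO| = √((-12)² + (-5)²) = √169 = 13
|OP| = √((-21)² + (-20)²) = √841 = 29
|PJ| = √((9)² + (40)²) = √1681 = 41
Perimeter = 13 + 5 + 29 + 10 + 13 + 29 + 41 = 140.

140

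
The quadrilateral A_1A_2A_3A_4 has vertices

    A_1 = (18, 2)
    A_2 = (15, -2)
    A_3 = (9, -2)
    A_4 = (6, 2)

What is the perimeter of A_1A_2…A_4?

28

|A_1A_2| = √((-3)² + (-4)²) = √25 = 5
|A_2A_3| = √((-6)² + (0)²) = √36 = 6
|A_3A_4| = √((-3)² + (4)²) = √25 = 5
|A_4A_1| = √((12)² + (0)²) = √144 = 12
Perimeter = 5 + 6 + 5 + 12 = 28.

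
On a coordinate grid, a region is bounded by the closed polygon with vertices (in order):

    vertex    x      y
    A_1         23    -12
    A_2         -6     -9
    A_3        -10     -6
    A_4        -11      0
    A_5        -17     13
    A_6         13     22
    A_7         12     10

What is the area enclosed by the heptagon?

796.5

Σ = (-279) + (-54) + (-66) + (-143) + (-543) + (-134) + (-374) = -1593
Area = |Σ|/2 = 796.5.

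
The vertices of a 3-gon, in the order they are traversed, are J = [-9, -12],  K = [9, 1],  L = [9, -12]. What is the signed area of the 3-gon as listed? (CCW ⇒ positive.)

Apply the surveyor's formula: 2A = Σ (x_i·y_{i+1} − x_{i+1}·y_i), indices taken mod 3.
Σ = (99) + (-117) + (-216) = -234
Signed area = Σ/2 = -117 (negative ⇒ clockwise traversal).

-117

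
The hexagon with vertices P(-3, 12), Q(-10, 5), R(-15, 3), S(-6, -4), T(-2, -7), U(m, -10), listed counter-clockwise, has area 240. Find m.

12

The doubled signed area Σ (x_i y_{i+1} − x_{i+1} y_i) is linear in m.
With m=0 it equals 252; the coefficient of m is 19 (from the two edges through U).
So 19·m + 252 = 2·240 = 480 ⇒ m = 12.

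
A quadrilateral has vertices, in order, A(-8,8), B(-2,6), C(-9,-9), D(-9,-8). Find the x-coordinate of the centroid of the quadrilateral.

-286/45

Apply the shoelace formula. First the cross-terms c_i = x_i·y_{i+1} − x_{i+1}·y_i:
  -32, 72, -9, -136  ⇒  2A = -105, A = -52.5.
Then Σ (x_i + x_{i+1})·c_i = 2002, so x̄ = 2002 / (6·(-52.5)) = -286/45.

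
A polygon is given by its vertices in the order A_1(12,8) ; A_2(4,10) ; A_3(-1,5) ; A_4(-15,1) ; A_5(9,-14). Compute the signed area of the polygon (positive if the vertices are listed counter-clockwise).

316.5

A_1→A_2: (12)(10) − (4)(8) = 88
A_2→A_3: (4)(5) − (-1)(10) = 30
A_3→A_4: (-1)(1) − (-15)(5) = 74
A_4→A_5: (-15)(-14) − (9)(1) = 201
A_5→A_1: (9)(8) − (12)(-14) = 240
Σ = 633
Signed area = Σ/2 = 316.5 (positive ⇒ counter-clockwise traversal).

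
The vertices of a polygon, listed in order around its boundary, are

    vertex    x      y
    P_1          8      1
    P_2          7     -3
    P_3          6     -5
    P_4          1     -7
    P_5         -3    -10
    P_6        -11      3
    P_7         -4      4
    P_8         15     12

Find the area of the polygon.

P_1→P_2: (8)(-3) − (7)(1) = -31
P_2→P_3: (7)(-5) − (6)(-3) = -17
P_3→P_4: (6)(-7) − (1)(-5) = -37
P_4→P_5: (1)(-10) − (-3)(-7) = -31
P_5→P_6: (-3)(3) − (-11)(-10) = -119
P_6→P_7: (-11)(4) − (-4)(3) = -32
P_7→P_8: (-4)(12) − (15)(4) = -108
P_8→P_1: (15)(1) − (8)(12) = -81
Σ = -456
Area = |Σ|/2 = 228.

228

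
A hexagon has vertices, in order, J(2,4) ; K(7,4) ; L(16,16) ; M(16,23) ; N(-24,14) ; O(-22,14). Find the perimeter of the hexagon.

96

|JK| = √((5)² + (0)²) = √25 = 5
|KL| = √((9)² + (12)²) = √225 = 15
|LM| = √((0)² + (7)²) = √49 = 7
|MN| = √((-40)² + (-9)²) = √1681 = 41
|NO| = √((2)² + (0)²) = √4 = 2
|OJ| = √((24)² + (-10)²) = √676 = 26
Perimeter = 5 + 15 + 7 + 41 + 2 + 26 = 96.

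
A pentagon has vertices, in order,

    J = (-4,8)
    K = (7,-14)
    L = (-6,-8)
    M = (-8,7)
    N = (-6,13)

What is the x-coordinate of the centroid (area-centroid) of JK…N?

-181/76

Apply the shoelace formula. First the cross-terms c_i = x_i·y_{i+1} − x_{i+1}·y_i:
  0, -140, -106, -62, 4  ⇒  2A = -304, A = -152.
Then Σ (x_i + x_{i+1})·c_i = 2172, so x̄ = 2172 / (6·(-152)) = -181/76.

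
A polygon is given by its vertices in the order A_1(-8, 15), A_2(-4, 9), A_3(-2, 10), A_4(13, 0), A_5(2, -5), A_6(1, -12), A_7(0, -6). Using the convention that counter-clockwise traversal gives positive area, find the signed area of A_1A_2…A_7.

Apply the surveyor's formula: 2A = Σ (x_i·y_{i+1} − x_{i+1}·y_i), indices taken mod 7.
Σ = (-12) + (-22) + (-130) + (-65) + (-19) + (-6) + (-48) = -302
Signed area = Σ/2 = -151 (negative ⇒ clockwise traversal).

-151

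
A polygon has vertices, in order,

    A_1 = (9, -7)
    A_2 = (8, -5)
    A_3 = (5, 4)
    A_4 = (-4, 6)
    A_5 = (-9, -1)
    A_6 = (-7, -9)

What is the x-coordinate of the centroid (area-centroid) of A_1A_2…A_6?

-88/141

Apply Gauss's area formula. First the cross-terms c_i = x_i·y_{i+1} − x_{i+1}·y_i:
  11, 57, 46, 58, 74, 130  ⇒  2A = 376, A = 188.
Then Σ (x_i + x_{i+1})·c_i = -704, so x̄ = -704 / (6·188) = -88/141.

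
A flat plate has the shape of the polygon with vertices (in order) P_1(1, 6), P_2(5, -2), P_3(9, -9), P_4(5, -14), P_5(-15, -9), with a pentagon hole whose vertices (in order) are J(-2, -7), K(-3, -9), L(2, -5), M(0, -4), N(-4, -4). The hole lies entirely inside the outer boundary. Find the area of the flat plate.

225

Outer boundary:
Cross-terms: -32, -27, -81, -255, -81  ⇒  Σ = -476
Area = |Σ|/2 = 238.
Hole:
Cross-terms: -3, 33, -8, -16, 20  ⇒  Σ = 26
Area = |Σ|/2 = 13.
Net area = 238 − 13 = 225.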